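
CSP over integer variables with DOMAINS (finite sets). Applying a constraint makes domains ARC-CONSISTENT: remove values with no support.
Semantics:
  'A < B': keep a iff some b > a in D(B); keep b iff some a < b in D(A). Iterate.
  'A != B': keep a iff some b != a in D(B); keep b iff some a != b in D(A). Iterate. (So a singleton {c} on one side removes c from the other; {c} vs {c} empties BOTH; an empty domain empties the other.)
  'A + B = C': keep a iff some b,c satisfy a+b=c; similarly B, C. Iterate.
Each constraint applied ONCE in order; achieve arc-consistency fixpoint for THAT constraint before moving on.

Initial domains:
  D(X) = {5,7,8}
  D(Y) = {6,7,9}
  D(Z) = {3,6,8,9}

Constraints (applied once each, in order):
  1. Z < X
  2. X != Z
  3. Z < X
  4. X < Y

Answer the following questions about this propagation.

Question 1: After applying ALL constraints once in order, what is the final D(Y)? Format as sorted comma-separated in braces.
Constraint 1 (Z < X) on D(Z)={3,6,8,9} D(X)={5,7,8}: Z {3,6,8,9}->{3,6}
Constraint 2 (X != Z) on D(X)={5,7,8} D(Z)={3,6}: no change
Constraint 3 (Z < X) on D(Z)={3,6} D(X)={5,7,8}: no change
Constraint 4 (X < Y) on D(X)={5,7,8} D(Y)={6,7,9}: no change
So after all 4 constraints: D(Y) = {6,7,9}

Answer: {6,7,9}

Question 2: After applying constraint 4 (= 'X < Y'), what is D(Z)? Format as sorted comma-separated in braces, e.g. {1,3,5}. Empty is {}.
Answer: {3,6}

Derivation:
Constraint 1 (Z < X) on D(Z)={3,6,8,9} D(X)={5,7,8}: Z {3,6,8,9}->{3,6}
Constraint 2 (X != Z) on D(X)={5,7,8} D(Z)={3,6}: no change
Constraint 3 (Z < X) on D(Z)={3,6} D(X)={5,7,8}: no change
Constraint 4 (X < Y) on D(X)={5,7,8} D(Y)={6,7,9}: no change
So after constraint 4: D(Z) = {3,6}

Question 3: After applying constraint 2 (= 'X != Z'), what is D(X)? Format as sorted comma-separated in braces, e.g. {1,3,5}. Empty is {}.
Constraint 1 (Z < X) on D(Z)={3,6,8,9} D(X)={5,7,8}: Z {3,6,8,9}->{3,6}
Constraint 2 (X != Z) on D(X)={5,7,8} D(Z)={3,6}: no change
So after constraint 2: D(X) = {5,7,8}

Answer: {5,7,8}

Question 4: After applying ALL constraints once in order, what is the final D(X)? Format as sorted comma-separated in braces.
Answer: {5,7,8}

Derivation:
Constraint 1 (Z < X) on D(Z)={3,6,8,9} D(X)={5,7,8}: Z {3,6,8,9}->{3,6}
Constraint 2 (X != Z) on D(X)={5,7,8} D(Z)={3,6}: no change
Constraint 3 (Z < X) on D(Z)={3,6} D(X)={5,7,8}: no change
Constraint 4 (X < Y) on D(X)={5,7,8} D(Y)={6,7,9}: no change
So after all 4 constraints: D(X) = {5,7,8}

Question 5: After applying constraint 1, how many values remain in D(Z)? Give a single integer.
Answer: 2

Derivation:
Constraint 1 (Z < X) on D(Z)={3,6,8,9} D(X)={5,7,8}: Z {3,6,8,9}->{3,6}
So after constraint 1: D(Z)={3,6}, size = 2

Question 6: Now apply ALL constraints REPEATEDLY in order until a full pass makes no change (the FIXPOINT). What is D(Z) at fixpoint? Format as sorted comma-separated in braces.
pass 0 (initial): D(Z)={3,6,8,9}
pass 1: Z {3,6,8,9}->{3,6}
pass 2: no change
Fixpoint after 2 passes: D(Z) = {3,6}

Answer: {3,6}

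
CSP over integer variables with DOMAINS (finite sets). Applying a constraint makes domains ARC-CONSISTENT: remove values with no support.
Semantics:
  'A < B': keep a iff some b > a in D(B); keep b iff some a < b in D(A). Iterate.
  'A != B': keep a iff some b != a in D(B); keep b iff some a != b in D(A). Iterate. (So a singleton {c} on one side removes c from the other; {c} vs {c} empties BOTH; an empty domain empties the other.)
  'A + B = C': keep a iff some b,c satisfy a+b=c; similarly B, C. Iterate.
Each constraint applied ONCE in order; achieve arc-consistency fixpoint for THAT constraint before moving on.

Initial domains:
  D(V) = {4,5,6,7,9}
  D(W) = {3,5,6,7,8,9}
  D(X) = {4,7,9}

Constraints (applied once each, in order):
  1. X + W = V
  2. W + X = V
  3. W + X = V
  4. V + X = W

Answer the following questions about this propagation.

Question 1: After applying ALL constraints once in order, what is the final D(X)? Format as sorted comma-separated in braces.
Answer: {}

Derivation:
Constraint 1 (X + W = V) on D(X)={4,7,9} D(W)={3,5,6,7,8,9} D(V)={4,5,6,7,9}: X {4,7,9}->{4}; W {3,5,6,7,8,9}->{3,5}; V {4,5,6,7,9}->{7,9}
Constraint 2 (W + X = V) on D(W)={3,5} D(X)={4} D(V)={7,9}: no change
Constraint 3 (W + X = V) on D(W)={3,5} D(X)={4} D(V)={7,9}: no change
Constraint 4 (V + X = W) on D(V)={7,9} D(X)={4} D(W)={3,5}: V {7,9}->{}; X {4}->{}; W {3,5}->{}
So after all 4 constraints: D(X) = {}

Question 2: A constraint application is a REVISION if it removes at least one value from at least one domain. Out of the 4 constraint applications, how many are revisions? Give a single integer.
Answer: 2

Derivation:
Constraint 1 (X + W = V) on D(X)={4,7,9} D(W)={3,5,6,7,8,9} D(V)={4,5,6,7,9}: X {4,7,9}->{4}; W {3,5,6,7,8,9}->{3,5}; V {4,5,6,7,9}->{7,9} => REVISION
Constraint 2 (W + X = V) on D(W)={3,5} D(X)={4} D(V)={7,9}: no change => not a revision
Constraint 3 (W + X = V) on D(W)={3,5} D(X)={4} D(V)={7,9}: no change => not a revision
Constraint 4 (V + X = W) on D(V)={7,9} D(X)={4} D(W)={3,5}: V {7,9}->{}; X {4}->{}; W {3,5}->{} => REVISION
Total revisions = 2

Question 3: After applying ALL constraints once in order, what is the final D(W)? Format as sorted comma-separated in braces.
Constraint 1 (X + W = V) on D(X)={4,7,9} D(W)={3,5,6,7,8,9} D(V)={4,5,6,7,9}: X {4,7,9}->{4}; W {3,5,6,7,8,9}->{3,5}; V {4,5,6,7,9}->{7,9}
Constraint 2 (W + X = V) on D(W)={3,5} D(X)={4} D(V)={7,9}: no change
Constraint 3 (W + X = V) on D(W)={3,5} D(X)={4} D(V)={7,9}: no change
Constraint 4 (V + X = W) on D(V)={7,9} D(X)={4} D(W)={3,5}: V {7,9}->{}; X {4}->{}; W {3,5}->{}
So after all 4 constraints: D(W) = {}

Answer: {}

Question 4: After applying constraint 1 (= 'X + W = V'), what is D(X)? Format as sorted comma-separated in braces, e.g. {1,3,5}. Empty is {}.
Answer: {4}

Derivation:
Constraint 1 (X + W = V) on D(X)={4,7,9} D(W)={3,5,6,7,8,9} D(V)={4,5,6,7,9}: X {4,7,9}->{4}; W {3,5,6,7,8,9}->{3,5}; V {4,5,6,7,9}->{7,9}
So after constraint 1: D(X) = {4}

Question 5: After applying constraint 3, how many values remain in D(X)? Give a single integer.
Constraint 1 (X + W = V) on D(X)={4,7,9} D(W)={3,5,6,7,8,9} D(V)={4,5,6,7,9}: X {4,7,9}->{4}; W {3,5,6,7,8,9}->{3,5}; V {4,5,6,7,9}->{7,9}
Constraint 2 (W + X = V) on D(W)={3,5} D(X)={4} D(V)={7,9}: no change
Constraint 3 (W + X = V) on D(W)={3,5} D(X)={4} D(V)={7,9}: no change
So after constraint 3: D(X)={4}, size = 1

Answer: 1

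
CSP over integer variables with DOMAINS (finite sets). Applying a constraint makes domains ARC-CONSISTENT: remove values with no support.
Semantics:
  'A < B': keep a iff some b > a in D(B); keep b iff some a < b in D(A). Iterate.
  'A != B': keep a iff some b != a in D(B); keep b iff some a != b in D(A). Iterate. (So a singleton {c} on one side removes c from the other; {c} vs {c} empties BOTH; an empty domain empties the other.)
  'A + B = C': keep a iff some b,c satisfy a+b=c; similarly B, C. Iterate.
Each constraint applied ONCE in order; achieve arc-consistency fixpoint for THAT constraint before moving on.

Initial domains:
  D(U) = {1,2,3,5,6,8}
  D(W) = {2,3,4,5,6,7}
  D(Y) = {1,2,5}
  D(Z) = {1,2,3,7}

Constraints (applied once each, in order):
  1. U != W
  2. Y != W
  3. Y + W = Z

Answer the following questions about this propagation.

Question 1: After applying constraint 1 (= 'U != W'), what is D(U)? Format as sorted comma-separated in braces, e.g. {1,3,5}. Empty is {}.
Constraint 1 (U != W) on D(U)={1,2,3,5,6,8} D(W)={2,3,4,5,6,7}: no change
So after constraint 1: D(U) = {1,2,3,5,6,8}

Answer: {1,2,3,5,6,8}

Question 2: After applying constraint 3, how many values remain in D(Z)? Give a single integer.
Answer: 2

Derivation:
Constraint 1 (U != W) on D(U)={1,2,3,5,6,8} D(W)={2,3,4,5,6,7}: no change
Constraint 2 (Y != W) on D(Y)={1,2,5} D(W)={2,3,4,5,6,7}: no change
Constraint 3 (Y + W = Z) on D(Y)={1,2,5} D(W)={2,3,4,5,6,7} D(Z)={1,2,3,7}: W {2,3,4,5,6,7}->{2,5,6}; Z {1,2,3,7}->{3,7}
So after constraint 3: D(Z)={3,7}, size = 2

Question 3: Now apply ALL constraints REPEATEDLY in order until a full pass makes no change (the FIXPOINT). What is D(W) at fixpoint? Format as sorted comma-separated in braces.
pass 0 (initial): D(W)={2,3,4,5,6,7}
pass 1: W {2,3,4,5,6,7}->{2,5,6}; Z {1,2,3,7}->{3,7}
pass 2: no change
Fixpoint after 2 passes: D(W) = {2,5,6}

Answer: {2,5,6}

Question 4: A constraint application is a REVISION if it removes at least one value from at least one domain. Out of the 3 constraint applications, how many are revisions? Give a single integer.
Answer: 1

Derivation:
Constraint 1 (U != W) on D(U)={1,2,3,5,6,8} D(W)={2,3,4,5,6,7}: no change => not a revision
Constraint 2 (Y != W) on D(Y)={1,2,5} D(W)={2,3,4,5,6,7}: no change => not a revision
Constraint 3 (Y + W = Z) on D(Y)={1,2,5} D(W)={2,3,4,5,6,7} D(Z)={1,2,3,7}: W {2,3,4,5,6,7}->{2,5,6}; Z {1,2,3,7}->{3,7} => REVISION
Total revisions = 1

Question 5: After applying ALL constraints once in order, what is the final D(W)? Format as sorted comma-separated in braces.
Constraint 1 (U != W) on D(U)={1,2,3,5,6,8} D(W)={2,3,4,5,6,7}: no change
Constraint 2 (Y != W) on D(Y)={1,2,5} D(W)={2,3,4,5,6,7}: no change
Constraint 3 (Y + W = Z) on D(Y)={1,2,5} D(W)={2,3,4,5,6,7} D(Z)={1,2,3,7}: W {2,3,4,5,6,7}->{2,5,6}; Z {1,2,3,7}->{3,7}
So after all 3 constraints: D(W) = {2,5,6}

Answer: {2,5,6}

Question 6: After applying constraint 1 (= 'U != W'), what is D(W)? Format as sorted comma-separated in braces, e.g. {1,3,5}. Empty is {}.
Constraint 1 (U != W) on D(U)={1,2,3,5,6,8} D(W)={2,3,4,5,6,7}: no change
So after constraint 1: D(W) = {2,3,4,5,6,7}

Answer: {2,3,4,5,6,7}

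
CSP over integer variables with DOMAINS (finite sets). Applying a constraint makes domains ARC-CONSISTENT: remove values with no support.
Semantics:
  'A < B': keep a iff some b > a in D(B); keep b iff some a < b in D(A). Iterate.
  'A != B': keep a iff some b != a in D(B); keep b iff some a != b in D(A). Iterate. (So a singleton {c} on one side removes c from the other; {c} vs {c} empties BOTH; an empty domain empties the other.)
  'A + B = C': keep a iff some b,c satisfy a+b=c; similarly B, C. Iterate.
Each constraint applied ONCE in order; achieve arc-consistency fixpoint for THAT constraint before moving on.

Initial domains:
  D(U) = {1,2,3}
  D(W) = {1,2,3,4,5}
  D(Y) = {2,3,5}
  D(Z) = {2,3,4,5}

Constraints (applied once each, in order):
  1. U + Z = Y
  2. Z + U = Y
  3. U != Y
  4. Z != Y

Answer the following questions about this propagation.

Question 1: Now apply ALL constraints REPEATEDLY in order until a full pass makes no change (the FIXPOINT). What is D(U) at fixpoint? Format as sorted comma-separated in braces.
pass 0 (initial): D(U)={1,2,3}
pass 1: Y {2,3,5}->{3,5}; Z {2,3,4,5}->{2,3,4}
pass 2: no change
Fixpoint after 2 passes: D(U) = {1,2,3}

Answer: {1,2,3}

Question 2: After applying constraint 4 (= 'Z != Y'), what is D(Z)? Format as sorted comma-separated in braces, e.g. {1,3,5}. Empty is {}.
Constraint 1 (U + Z = Y) on D(U)={1,2,3} D(Z)={2,3,4,5} D(Y)={2,3,5}: Z {2,3,4,5}->{2,3,4}; Y {2,3,5}->{3,5}
Constraint 2 (Z + U = Y) on D(Z)={2,3,4} D(U)={1,2,3} D(Y)={3,5}: no change
Constraint 3 (U != Y) on D(U)={1,2,3} D(Y)={3,5}: no change
Constraint 4 (Z != Y) on D(Z)={2,3,4} D(Y)={3,5}: no change
So after constraint 4: D(Z) = {2,3,4}

Answer: {2,3,4}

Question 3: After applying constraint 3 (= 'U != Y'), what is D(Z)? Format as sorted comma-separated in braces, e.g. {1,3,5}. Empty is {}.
Constraint 1 (U + Z = Y) on D(U)={1,2,3} D(Z)={2,3,4,5} D(Y)={2,3,5}: Z {2,3,4,5}->{2,3,4}; Y {2,3,5}->{3,5}
Constraint 2 (Z + U = Y) on D(Z)={2,3,4} D(U)={1,2,3} D(Y)={3,5}: no change
Constraint 3 (U != Y) on D(U)={1,2,3} D(Y)={3,5}: no change
So after constraint 3: D(Z) = {2,3,4}

Answer: {2,3,4}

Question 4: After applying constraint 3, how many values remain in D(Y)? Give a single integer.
Answer: 2

Derivation:
Constraint 1 (U + Z = Y) on D(U)={1,2,3} D(Z)={2,3,4,5} D(Y)={2,3,5}: Z {2,3,4,5}->{2,3,4}; Y {2,3,5}->{3,5}
Constraint 2 (Z + U = Y) on D(Z)={2,3,4} D(U)={1,2,3} D(Y)={3,5}: no change
Constraint 3 (U != Y) on D(U)={1,2,3} D(Y)={3,5}: no change
So after constraint 3: D(Y)={3,5}, size = 2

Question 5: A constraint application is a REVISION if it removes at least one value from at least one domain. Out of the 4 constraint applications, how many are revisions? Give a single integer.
Constraint 1 (U + Z = Y) on D(U)={1,2,3} D(Z)={2,3,4,5} D(Y)={2,3,5}: Z {2,3,4,5}->{2,3,4}; Y {2,3,5}->{3,5} => REVISION
Constraint 2 (Z + U = Y) on D(Z)={2,3,4} D(U)={1,2,3} D(Y)={3,5}: no change => not a revision
Constraint 3 (U != Y) on D(U)={1,2,3} D(Y)={3,5}: no change => not a revision
Constraint 4 (Z != Y) on D(Z)={2,3,4} D(Y)={3,5}: no change => not a revision
Total revisions = 1

Answer: 1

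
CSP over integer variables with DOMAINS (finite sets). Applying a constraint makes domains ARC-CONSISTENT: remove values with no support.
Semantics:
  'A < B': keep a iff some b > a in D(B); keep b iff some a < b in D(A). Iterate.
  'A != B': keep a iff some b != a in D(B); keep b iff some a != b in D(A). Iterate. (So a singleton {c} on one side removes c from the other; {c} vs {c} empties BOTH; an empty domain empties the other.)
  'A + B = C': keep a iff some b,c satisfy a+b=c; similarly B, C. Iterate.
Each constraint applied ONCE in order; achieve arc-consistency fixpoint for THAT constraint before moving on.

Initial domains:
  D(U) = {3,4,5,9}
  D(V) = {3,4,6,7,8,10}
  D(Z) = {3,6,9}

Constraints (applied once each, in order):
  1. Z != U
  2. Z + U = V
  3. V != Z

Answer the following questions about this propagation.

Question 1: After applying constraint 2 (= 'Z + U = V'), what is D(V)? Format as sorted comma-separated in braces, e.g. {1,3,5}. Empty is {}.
Constraint 1 (Z != U) on D(Z)={3,6,9} D(U)={3,4,5,9}: no change
Constraint 2 (Z + U = V) on D(Z)={3,6,9} D(U)={3,4,5,9} D(V)={3,4,6,7,8,10}: Z {3,6,9}->{3,6}; U {3,4,5,9}->{3,4,5}; V {3,4,6,7,8,10}->{6,7,8,10}
So after constraint 2: D(V) = {6,7,8,10}

Answer: {6,7,8,10}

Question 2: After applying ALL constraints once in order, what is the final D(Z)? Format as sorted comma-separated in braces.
Answer: {3,6}

Derivation:
Constraint 1 (Z != U) on D(Z)={3,6,9} D(U)={3,4,5,9}: no change
Constraint 2 (Z + U = V) on D(Z)={3,6,9} D(U)={3,4,5,9} D(V)={3,4,6,7,8,10}: Z {3,6,9}->{3,6}; U {3,4,5,9}->{3,4,5}; V {3,4,6,7,8,10}->{6,7,8,10}
Constraint 3 (V != Z) on D(V)={6,7,8,10} D(Z)={3,6}: no change
So after all 3 constraints: D(Z) = {3,6}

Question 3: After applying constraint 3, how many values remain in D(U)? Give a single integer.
Answer: 3

Derivation:
Constraint 1 (Z != U) on D(Z)={3,6,9} D(U)={3,4,5,9}: no change
Constraint 2 (Z + U = V) on D(Z)={3,6,9} D(U)={3,4,5,9} D(V)={3,4,6,7,8,10}: Z {3,6,9}->{3,6}; U {3,4,5,9}->{3,4,5}; V {3,4,6,7,8,10}->{6,7,8,10}
Constraint 3 (V != Z) on D(V)={6,7,8,10} D(Z)={3,6}: no change
So after constraint 3: D(U)={3,4,5}, size = 3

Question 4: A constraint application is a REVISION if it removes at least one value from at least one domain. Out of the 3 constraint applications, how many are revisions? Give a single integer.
Constraint 1 (Z != U) on D(Z)={3,6,9} D(U)={3,4,5,9}: no change => not a revision
Constraint 2 (Z + U = V) on D(Z)={3,6,9} D(U)={3,4,5,9} D(V)={3,4,6,7,8,10}: Z {3,6,9}->{3,6}; U {3,4,5,9}->{3,4,5}; V {3,4,6,7,8,10}->{6,7,8,10} => REVISION
Constraint 3 (V != Z) on D(V)={6,7,8,10} D(Z)={3,6}: no change => not a revision
Total revisions = 1

Answer: 1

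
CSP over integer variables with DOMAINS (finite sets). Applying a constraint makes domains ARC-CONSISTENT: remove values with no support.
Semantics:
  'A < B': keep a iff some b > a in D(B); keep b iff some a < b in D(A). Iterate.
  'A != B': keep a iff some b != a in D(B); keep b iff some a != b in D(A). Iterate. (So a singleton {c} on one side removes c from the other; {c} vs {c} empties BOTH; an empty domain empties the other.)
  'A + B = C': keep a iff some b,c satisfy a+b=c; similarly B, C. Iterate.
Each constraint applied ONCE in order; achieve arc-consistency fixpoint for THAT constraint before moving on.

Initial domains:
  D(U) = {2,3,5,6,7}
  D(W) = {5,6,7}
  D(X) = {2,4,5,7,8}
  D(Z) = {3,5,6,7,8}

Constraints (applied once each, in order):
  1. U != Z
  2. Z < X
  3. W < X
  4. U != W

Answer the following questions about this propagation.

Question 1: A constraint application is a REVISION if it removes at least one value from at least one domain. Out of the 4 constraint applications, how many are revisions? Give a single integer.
Constraint 1 (U != Z) on D(U)={2,3,5,6,7} D(Z)={3,5,6,7,8}: no change => not a revision
Constraint 2 (Z < X) on D(Z)={3,5,6,7,8} D(X)={2,4,5,7,8}: Z {3,5,6,7,8}->{3,5,6,7}; X {2,4,5,7,8}->{4,5,7,8} => REVISION
Constraint 3 (W < X) on D(W)={5,6,7} D(X)={4,5,7,8}: X {4,5,7,8}->{7,8} => REVISION
Constraint 4 (U != W) on D(U)={2,3,5,6,7} D(W)={5,6,7}: no change => not a revision
Total revisions = 2

Answer: 2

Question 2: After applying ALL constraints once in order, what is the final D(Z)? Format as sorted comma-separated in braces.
Constraint 1 (U != Z) on D(U)={2,3,5,6,7} D(Z)={3,5,6,7,8}: no change
Constraint 2 (Z < X) on D(Z)={3,5,6,7,8} D(X)={2,4,5,7,8}: Z {3,5,6,7,8}->{3,5,6,7}; X {2,4,5,7,8}->{4,5,7,8}
Constraint 3 (W < X) on D(W)={5,6,7} D(X)={4,5,7,8}: X {4,5,7,8}->{7,8}
Constraint 4 (U != W) on D(U)={2,3,5,6,7} D(W)={5,6,7}: no change
So after all 4 constraints: D(Z) = {3,5,6,7}

Answer: {3,5,6,7}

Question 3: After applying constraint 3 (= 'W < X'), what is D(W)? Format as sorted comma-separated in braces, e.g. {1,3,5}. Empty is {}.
Constraint 1 (U != Z) on D(U)={2,3,5,6,7} D(Z)={3,5,6,7,8}: no change
Constraint 2 (Z < X) on D(Z)={3,5,6,7,8} D(X)={2,4,5,7,8}: Z {3,5,6,7,8}->{3,5,6,7}; X {2,4,5,7,8}->{4,5,7,8}
Constraint 3 (W < X) on D(W)={5,6,7} D(X)={4,5,7,8}: X {4,5,7,8}->{7,8}
So after constraint 3: D(W) = {5,6,7}

Answer: {5,6,7}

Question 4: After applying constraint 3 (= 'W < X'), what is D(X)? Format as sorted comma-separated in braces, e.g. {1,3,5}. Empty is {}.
Constraint 1 (U != Z) on D(U)={2,3,5,6,7} D(Z)={3,5,6,7,8}: no change
Constraint 2 (Z < X) on D(Z)={3,5,6,7,8} D(X)={2,4,5,7,8}: Z {3,5,6,7,8}->{3,5,6,7}; X {2,4,5,7,8}->{4,5,7,8}
Constraint 3 (W < X) on D(W)={5,6,7} D(X)={4,5,7,8}: X {4,5,7,8}->{7,8}
So after constraint 3: D(X) = {7,8}

Answer: {7,8}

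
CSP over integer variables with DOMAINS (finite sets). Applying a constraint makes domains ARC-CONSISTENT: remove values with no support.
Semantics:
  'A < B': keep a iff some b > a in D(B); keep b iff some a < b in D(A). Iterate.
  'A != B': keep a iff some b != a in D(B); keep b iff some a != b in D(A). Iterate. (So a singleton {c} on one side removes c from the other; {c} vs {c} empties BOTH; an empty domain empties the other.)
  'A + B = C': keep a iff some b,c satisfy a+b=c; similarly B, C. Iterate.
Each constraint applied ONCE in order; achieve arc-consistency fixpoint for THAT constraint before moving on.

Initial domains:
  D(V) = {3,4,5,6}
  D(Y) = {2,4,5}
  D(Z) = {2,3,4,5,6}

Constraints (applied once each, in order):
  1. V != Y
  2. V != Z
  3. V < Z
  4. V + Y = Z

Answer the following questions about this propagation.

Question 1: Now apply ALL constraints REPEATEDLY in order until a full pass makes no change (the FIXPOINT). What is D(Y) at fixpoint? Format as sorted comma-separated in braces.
Answer: {2}

Derivation:
pass 0 (initial): D(Y)={2,4,5}
pass 1: V {3,4,5,6}->{3,4}; Y {2,4,5}->{2}; Z {2,3,4,5,6}->{5,6}
pass 2: no change
Fixpoint after 2 passes: D(Y) = {2}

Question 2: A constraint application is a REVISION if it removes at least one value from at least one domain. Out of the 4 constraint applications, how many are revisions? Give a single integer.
Constraint 1 (V != Y) on D(V)={3,4,5,6} D(Y)={2,4,5}: no change => not a revision
Constraint 2 (V != Z) on D(V)={3,4,5,6} D(Z)={2,3,4,5,6}: no change => not a revision
Constraint 3 (V < Z) on D(V)={3,4,5,6} D(Z)={2,3,4,5,6}: V {3,4,5,6}->{3,4,5}; Z {2,3,4,5,6}->{4,5,6} => REVISION
Constraint 4 (V + Y = Z) on D(V)={3,4,5} D(Y)={2,4,5} D(Z)={4,5,6}: V {3,4,5}->{3,4}; Y {2,4,5}->{2}; Z {4,5,6}->{5,6} => REVISION
Total revisions = 2

Answer: 2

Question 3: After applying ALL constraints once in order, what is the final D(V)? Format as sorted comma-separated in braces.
Constraint 1 (V != Y) on D(V)={3,4,5,6} D(Y)={2,4,5}: no change
Constraint 2 (V != Z) on D(V)={3,4,5,6} D(Z)={2,3,4,5,6}: no change
Constraint 3 (V < Z) on D(V)={3,4,5,6} D(Z)={2,3,4,5,6}: V {3,4,5,6}->{3,4,5}; Z {2,3,4,5,6}->{4,5,6}
Constraint 4 (V + Y = Z) on D(V)={3,4,5} D(Y)={2,4,5} D(Z)={4,5,6}: V {3,4,5}->{3,4}; Y {2,4,5}->{2}; Z {4,5,6}->{5,6}
So after all 4 constraints: D(V) = {3,4}

Answer: {3,4}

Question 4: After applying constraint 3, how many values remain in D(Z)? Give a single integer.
Answer: 3

Derivation:
Constraint 1 (V != Y) on D(V)={3,4,5,6} D(Y)={2,4,5}: no change
Constraint 2 (V != Z) on D(V)={3,4,5,6} D(Z)={2,3,4,5,6}: no change
Constraint 3 (V < Z) on D(V)={3,4,5,6} D(Z)={2,3,4,5,6}: V {3,4,5,6}->{3,4,5}; Z {2,3,4,5,6}->{4,5,6}
So after constraint 3: D(Z)={4,5,6}, size = 3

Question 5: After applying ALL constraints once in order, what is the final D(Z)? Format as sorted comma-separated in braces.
Constraint 1 (V != Y) on D(V)={3,4,5,6} D(Y)={2,4,5}: no change
Constraint 2 (V != Z) on D(V)={3,4,5,6} D(Z)={2,3,4,5,6}: no change
Constraint 3 (V < Z) on D(V)={3,4,5,6} D(Z)={2,3,4,5,6}: V {3,4,5,6}->{3,4,5}; Z {2,3,4,5,6}->{4,5,6}
Constraint 4 (V + Y = Z) on D(V)={3,4,5} D(Y)={2,4,5} D(Z)={4,5,6}: V {3,4,5}->{3,4}; Y {2,4,5}->{2}; Z {4,5,6}->{5,6}
So after all 4 constraints: D(Z) = {5,6}

Answer: {5,6}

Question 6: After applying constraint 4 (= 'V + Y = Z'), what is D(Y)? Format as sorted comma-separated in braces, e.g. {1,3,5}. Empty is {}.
Constraint 1 (V != Y) on D(V)={3,4,5,6} D(Y)={2,4,5}: no change
Constraint 2 (V != Z) on D(V)={3,4,5,6} D(Z)={2,3,4,5,6}: no change
Constraint 3 (V < Z) on D(V)={3,4,5,6} D(Z)={2,3,4,5,6}: V {3,4,5,6}->{3,4,5}; Z {2,3,4,5,6}->{4,5,6}
Constraint 4 (V + Y = Z) on D(V)={3,4,5} D(Y)={2,4,5} D(Z)={4,5,6}: V {3,4,5}->{3,4}; Y {2,4,5}->{2}; Z {4,5,6}->{5,6}
So after constraint 4: D(Y) = {2}

Answer: {2}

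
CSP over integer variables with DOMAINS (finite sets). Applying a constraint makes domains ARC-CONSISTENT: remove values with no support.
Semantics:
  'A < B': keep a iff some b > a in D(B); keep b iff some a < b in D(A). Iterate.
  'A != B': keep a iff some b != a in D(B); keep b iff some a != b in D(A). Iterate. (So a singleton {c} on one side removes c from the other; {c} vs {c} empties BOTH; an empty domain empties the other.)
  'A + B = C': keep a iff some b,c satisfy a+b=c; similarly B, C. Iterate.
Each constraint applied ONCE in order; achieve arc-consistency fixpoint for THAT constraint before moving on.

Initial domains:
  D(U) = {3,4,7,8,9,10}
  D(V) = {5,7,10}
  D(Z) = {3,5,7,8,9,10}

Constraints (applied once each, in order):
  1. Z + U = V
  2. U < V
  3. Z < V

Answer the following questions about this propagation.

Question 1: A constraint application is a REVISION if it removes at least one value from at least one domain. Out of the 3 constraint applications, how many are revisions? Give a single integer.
Answer: 1

Derivation:
Constraint 1 (Z + U = V) on D(Z)={3,5,7,8,9,10} D(U)={3,4,7,8,9,10} D(V)={5,7,10}: Z {3,5,7,8,9,10}->{3,7}; U {3,4,7,8,9,10}->{3,4,7}; V {5,7,10}->{7,10} => REVISION
Constraint 2 (U < V) on D(U)={3,4,7} D(V)={7,10}: no change => not a revision
Constraint 3 (Z < V) on D(Z)={3,7} D(V)={7,10}: no change => not a revision
Total revisions = 1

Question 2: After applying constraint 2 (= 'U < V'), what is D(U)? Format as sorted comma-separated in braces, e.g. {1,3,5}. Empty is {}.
Answer: {3,4,7}

Derivation:
Constraint 1 (Z + U = V) on D(Z)={3,5,7,8,9,10} D(U)={3,4,7,8,9,10} D(V)={5,7,10}: Z {3,5,7,8,9,10}->{3,7}; U {3,4,7,8,9,10}->{3,4,7}; V {5,7,10}->{7,10}
Constraint 2 (U < V) on D(U)={3,4,7} D(V)={7,10}: no change
So after constraint 2: D(U) = {3,4,7}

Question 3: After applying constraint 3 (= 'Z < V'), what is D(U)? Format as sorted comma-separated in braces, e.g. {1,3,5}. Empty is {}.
Answer: {3,4,7}

Derivation:
Constraint 1 (Z + U = V) on D(Z)={3,5,7,8,9,10} D(U)={3,4,7,8,9,10} D(V)={5,7,10}: Z {3,5,7,8,9,10}->{3,7}; U {3,4,7,8,9,10}->{3,4,7}; V {5,7,10}->{7,10}
Constraint 2 (U < V) on D(U)={3,4,7} D(V)={7,10}: no change
Constraint 3 (Z < V) on D(Z)={3,7} D(V)={7,10}: no change
So after constraint 3: D(U) = {3,4,7}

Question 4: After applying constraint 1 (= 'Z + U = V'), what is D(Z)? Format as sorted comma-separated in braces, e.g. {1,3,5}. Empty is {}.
Answer: {3,7}

Derivation:
Constraint 1 (Z + U = V) on D(Z)={3,5,7,8,9,10} D(U)={3,4,7,8,9,10} D(V)={5,7,10}: Z {3,5,7,8,9,10}->{3,7}; U {3,4,7,8,9,10}->{3,4,7}; V {5,7,10}->{7,10}
So after constraint 1: D(Z) = {3,7}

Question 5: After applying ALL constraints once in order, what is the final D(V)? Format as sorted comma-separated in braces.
Constraint 1 (Z + U = V) on D(Z)={3,5,7,8,9,10} D(U)={3,4,7,8,9,10} D(V)={5,7,10}: Z {3,5,7,8,9,10}->{3,7}; U {3,4,7,8,9,10}->{3,4,7}; V {5,7,10}->{7,10}
Constraint 2 (U < V) on D(U)={3,4,7} D(V)={7,10}: no change
Constraint 3 (Z < V) on D(Z)={3,7} D(V)={7,10}: no change
So after all 3 constraints: D(V) = {7,10}

Answer: {7,10}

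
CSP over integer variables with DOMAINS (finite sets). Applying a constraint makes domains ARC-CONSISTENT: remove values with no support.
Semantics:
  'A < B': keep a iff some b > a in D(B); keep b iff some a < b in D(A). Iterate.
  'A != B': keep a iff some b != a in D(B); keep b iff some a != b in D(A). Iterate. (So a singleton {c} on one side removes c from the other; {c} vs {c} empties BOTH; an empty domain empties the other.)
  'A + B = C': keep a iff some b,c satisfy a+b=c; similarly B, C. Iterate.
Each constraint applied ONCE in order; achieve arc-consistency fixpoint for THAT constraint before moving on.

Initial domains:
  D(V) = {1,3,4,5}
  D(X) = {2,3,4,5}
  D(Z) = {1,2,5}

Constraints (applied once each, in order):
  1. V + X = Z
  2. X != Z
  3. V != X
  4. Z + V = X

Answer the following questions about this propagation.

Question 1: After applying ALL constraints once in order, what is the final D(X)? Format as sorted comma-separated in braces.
Answer: {}

Derivation:
Constraint 1 (V + X = Z) on D(V)={1,3,4,5} D(X)={2,3,4,5} D(Z)={1,2,5}: V {1,3,4,5}->{1,3}; X {2,3,4,5}->{2,4}; Z {1,2,5}->{5}
Constraint 2 (X != Z) on D(X)={2,4} D(Z)={5}: no change
Constraint 3 (V != X) on D(V)={1,3} D(X)={2,4}: no change
Constraint 4 (Z + V = X) on D(Z)={5} D(V)={1,3} D(X)={2,4}: Z {5}->{}; V {1,3}->{}; X {2,4}->{}
So after all 4 constraints: D(X) = {}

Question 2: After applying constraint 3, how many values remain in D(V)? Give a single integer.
Answer: 2

Derivation:
Constraint 1 (V + X = Z) on D(V)={1,3,4,5} D(X)={2,3,4,5} D(Z)={1,2,5}: V {1,3,4,5}->{1,3}; X {2,3,4,5}->{2,4}; Z {1,2,5}->{5}
Constraint 2 (X != Z) on D(X)={2,4} D(Z)={5}: no change
Constraint 3 (V != X) on D(V)={1,3} D(X)={2,4}: no change
So after constraint 3: D(V)={1,3}, size = 2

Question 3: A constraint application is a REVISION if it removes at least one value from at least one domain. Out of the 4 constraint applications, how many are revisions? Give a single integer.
Answer: 2

Derivation:
Constraint 1 (V + X = Z) on D(V)={1,3,4,5} D(X)={2,3,4,5} D(Z)={1,2,5}: V {1,3,4,5}->{1,3}; X {2,3,4,5}->{2,4}; Z {1,2,5}->{5} => REVISION
Constraint 2 (X != Z) on D(X)={2,4} D(Z)={5}: no change => not a revision
Constraint 3 (V != X) on D(V)={1,3} D(X)={2,4}: no change => not a revision
Constraint 4 (Z + V = X) on D(Z)={5} D(V)={1,3} D(X)={2,4}: Z {5}->{}; V {1,3}->{}; X {2,4}->{} => REVISION
Total revisions = 2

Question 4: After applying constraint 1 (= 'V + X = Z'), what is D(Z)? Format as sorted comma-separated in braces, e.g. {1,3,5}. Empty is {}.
Answer: {5}

Derivation:
Constraint 1 (V + X = Z) on D(V)={1,3,4,5} D(X)={2,3,4,5} D(Z)={1,2,5}: V {1,3,4,5}->{1,3}; X {2,3,4,5}->{2,4}; Z {1,2,5}->{5}
So after constraint 1: D(Z) = {5}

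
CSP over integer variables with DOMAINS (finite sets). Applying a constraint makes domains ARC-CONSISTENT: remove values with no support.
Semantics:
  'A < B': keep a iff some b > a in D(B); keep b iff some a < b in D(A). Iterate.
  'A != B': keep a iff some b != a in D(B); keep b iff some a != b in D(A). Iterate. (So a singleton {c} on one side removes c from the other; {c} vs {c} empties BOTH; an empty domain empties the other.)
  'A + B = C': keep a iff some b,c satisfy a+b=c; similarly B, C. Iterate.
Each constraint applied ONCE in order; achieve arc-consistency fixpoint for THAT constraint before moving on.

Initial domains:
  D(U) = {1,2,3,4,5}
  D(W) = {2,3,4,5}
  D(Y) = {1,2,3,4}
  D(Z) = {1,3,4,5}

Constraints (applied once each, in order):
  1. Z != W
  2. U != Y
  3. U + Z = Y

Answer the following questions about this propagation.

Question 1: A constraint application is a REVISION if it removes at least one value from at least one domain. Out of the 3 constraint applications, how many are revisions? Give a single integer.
Constraint 1 (Z != W) on D(Z)={1,3,4,5} D(W)={2,3,4,5}: no change => not a revision
Constraint 2 (U != Y) on D(U)={1,2,3,4,5} D(Y)={1,2,3,4}: no change => not a revision
Constraint 3 (U + Z = Y) on D(U)={1,2,3,4,5} D(Z)={1,3,4,5} D(Y)={1,2,3,4}: U {1,2,3,4,5}->{1,2,3}; Z {1,3,4,5}->{1,3}; Y {1,2,3,4}->{2,3,4} => REVISION
Total revisions = 1

Answer: 1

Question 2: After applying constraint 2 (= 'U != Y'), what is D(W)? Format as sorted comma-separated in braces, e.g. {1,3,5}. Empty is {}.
Constraint 1 (Z != W) on D(Z)={1,3,4,5} D(W)={2,3,4,5}: no change
Constraint 2 (U != Y) on D(U)={1,2,3,4,5} D(Y)={1,2,3,4}: no change
So after constraint 2: D(W) = {2,3,4,5}

Answer: {2,3,4,5}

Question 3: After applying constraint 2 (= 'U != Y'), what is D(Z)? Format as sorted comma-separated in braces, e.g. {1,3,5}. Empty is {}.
Answer: {1,3,4,5}

Derivation:
Constraint 1 (Z != W) on D(Z)={1,3,4,5} D(W)={2,3,4,5}: no change
Constraint 2 (U != Y) on D(U)={1,2,3,4,5} D(Y)={1,2,3,4}: no change
So after constraint 2: D(Z) = {1,3,4,5}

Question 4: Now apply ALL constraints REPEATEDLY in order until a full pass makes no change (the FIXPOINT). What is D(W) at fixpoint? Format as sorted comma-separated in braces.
pass 0 (initial): D(W)={2,3,4,5}
pass 1: U {1,2,3,4,5}->{1,2,3}; Y {1,2,3,4}->{2,3,4}; Z {1,3,4,5}->{1,3}
pass 2: no change
Fixpoint after 2 passes: D(W) = {2,3,4,5}

Answer: {2,3,4,5}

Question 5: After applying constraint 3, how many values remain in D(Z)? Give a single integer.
Constraint 1 (Z != W) on D(Z)={1,3,4,5} D(W)={2,3,4,5}: no change
Constraint 2 (U != Y) on D(U)={1,2,3,4,5} D(Y)={1,2,3,4}: no change
Constraint 3 (U + Z = Y) on D(U)={1,2,3,4,5} D(Z)={1,3,4,5} D(Y)={1,2,3,4}: U {1,2,3,4,5}->{1,2,3}; Z {1,3,4,5}->{1,3}; Y {1,2,3,4}->{2,3,4}
So after constraint 3: D(Z)={1,3}, size = 2

Answer: 2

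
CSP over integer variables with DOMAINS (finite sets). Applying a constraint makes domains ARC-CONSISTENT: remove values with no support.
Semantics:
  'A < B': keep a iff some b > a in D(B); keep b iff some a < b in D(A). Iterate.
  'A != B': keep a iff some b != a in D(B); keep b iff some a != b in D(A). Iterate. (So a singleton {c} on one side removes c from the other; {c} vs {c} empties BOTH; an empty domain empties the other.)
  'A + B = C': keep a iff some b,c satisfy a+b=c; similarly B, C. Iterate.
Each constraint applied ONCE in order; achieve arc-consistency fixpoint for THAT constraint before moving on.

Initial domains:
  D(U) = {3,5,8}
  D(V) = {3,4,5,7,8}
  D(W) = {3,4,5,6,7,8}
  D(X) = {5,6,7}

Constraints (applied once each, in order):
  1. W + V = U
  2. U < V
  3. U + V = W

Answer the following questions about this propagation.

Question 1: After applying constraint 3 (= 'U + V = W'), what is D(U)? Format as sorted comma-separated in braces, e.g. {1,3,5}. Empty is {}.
Answer: {}

Derivation:
Constraint 1 (W + V = U) on D(W)={3,4,5,6,7,8} D(V)={3,4,5,7,8} D(U)={3,5,8}: W {3,4,5,6,7,8}->{3,4,5}; V {3,4,5,7,8}->{3,4,5}; U {3,5,8}->{8}
Constraint 2 (U < V) on D(U)={8} D(V)={3,4,5}: U {8}->{}; V {3,4,5}->{}
Constraint 3 (U + V = W) on D(U)={} D(V)={} D(W)={3,4,5}: W {3,4,5}->{}
So after constraint 3: D(U) = {}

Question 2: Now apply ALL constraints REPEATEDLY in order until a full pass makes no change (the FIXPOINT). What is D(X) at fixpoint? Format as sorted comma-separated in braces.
pass 0 (initial): D(X)={5,6,7}
pass 1: U {3,5,8}->{}; V {3,4,5,7,8}->{}; W {3,4,5,6,7,8}->{}
pass 2: no change
Fixpoint after 2 passes: D(X) = {5,6,7}

Answer: {5,6,7}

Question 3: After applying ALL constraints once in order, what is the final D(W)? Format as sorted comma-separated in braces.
Constraint 1 (W + V = U) on D(W)={3,4,5,6,7,8} D(V)={3,4,5,7,8} D(U)={3,5,8}: W {3,4,5,6,7,8}->{3,4,5}; V {3,4,5,7,8}->{3,4,5}; U {3,5,8}->{8}
Constraint 2 (U < V) on D(U)={8} D(V)={3,4,5}: U {8}->{}; V {3,4,5}->{}
Constraint 3 (U + V = W) on D(U)={} D(V)={} D(W)={3,4,5}: W {3,4,5}->{}
So after all 3 constraints: D(W) = {}

Answer: {}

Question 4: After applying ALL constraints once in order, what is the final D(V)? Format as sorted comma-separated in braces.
Answer: {}

Derivation:
Constraint 1 (W + V = U) on D(W)={3,4,5,6,7,8} D(V)={3,4,5,7,8} D(U)={3,5,8}: W {3,4,5,6,7,8}->{3,4,5}; V {3,4,5,7,8}->{3,4,5}; U {3,5,8}->{8}
Constraint 2 (U < V) on D(U)={8} D(V)={3,4,5}: U {8}->{}; V {3,4,5}->{}
Constraint 3 (U + V = W) on D(U)={} D(V)={} D(W)={3,4,5}: W {3,4,5}->{}
So after all 3 constraints: D(V) = {}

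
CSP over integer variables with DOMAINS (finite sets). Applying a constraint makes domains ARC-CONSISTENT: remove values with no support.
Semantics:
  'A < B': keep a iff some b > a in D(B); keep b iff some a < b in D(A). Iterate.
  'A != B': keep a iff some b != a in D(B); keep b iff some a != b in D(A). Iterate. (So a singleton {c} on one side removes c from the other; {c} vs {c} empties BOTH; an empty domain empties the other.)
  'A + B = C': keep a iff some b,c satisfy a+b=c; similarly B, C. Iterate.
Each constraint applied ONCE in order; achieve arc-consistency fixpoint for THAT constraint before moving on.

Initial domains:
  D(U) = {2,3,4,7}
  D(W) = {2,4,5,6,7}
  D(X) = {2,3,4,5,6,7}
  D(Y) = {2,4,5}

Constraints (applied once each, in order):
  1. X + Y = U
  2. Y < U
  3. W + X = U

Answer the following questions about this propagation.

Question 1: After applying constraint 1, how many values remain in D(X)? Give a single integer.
Answer: 3

Derivation:
Constraint 1 (X + Y = U) on D(X)={2,3,4,5,6,7} D(Y)={2,4,5} D(U)={2,3,4,7}: X {2,3,4,5,6,7}->{2,3,5}; U {2,3,4,7}->{4,7}
So after constraint 1: D(X)={2,3,5}, size = 3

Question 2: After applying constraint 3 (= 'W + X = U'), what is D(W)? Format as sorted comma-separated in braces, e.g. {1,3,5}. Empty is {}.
Answer: {2,4,5}

Derivation:
Constraint 1 (X + Y = U) on D(X)={2,3,4,5,6,7} D(Y)={2,4,5} D(U)={2,3,4,7}: X {2,3,4,5,6,7}->{2,3,5}; U {2,3,4,7}->{4,7}
Constraint 2 (Y < U) on D(Y)={2,4,5} D(U)={4,7}: no change
Constraint 3 (W + X = U) on D(W)={2,4,5,6,7} D(X)={2,3,5} D(U)={4,7}: W {2,4,5,6,7}->{2,4,5}
So after constraint 3: D(W) = {2,4,5}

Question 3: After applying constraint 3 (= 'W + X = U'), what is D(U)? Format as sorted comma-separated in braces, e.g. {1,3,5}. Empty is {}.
Answer: {4,7}

Derivation:
Constraint 1 (X + Y = U) on D(X)={2,3,4,5,6,7} D(Y)={2,4,5} D(U)={2,3,4,7}: X {2,3,4,5,6,7}->{2,3,5}; U {2,3,4,7}->{4,7}
Constraint 2 (Y < U) on D(Y)={2,4,5} D(U)={4,7}: no change
Constraint 3 (W + X = U) on D(W)={2,4,5,6,7} D(X)={2,3,5} D(U)={4,7}: W {2,4,5,6,7}->{2,4,5}
So after constraint 3: D(U) = {4,7}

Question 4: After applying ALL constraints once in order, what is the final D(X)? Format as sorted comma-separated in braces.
Answer: {2,3,5}

Derivation:
Constraint 1 (X + Y = U) on D(X)={2,3,4,5,6,7} D(Y)={2,4,5} D(U)={2,3,4,7}: X {2,3,4,5,6,7}->{2,3,5}; U {2,3,4,7}->{4,7}
Constraint 2 (Y < U) on D(Y)={2,4,5} D(U)={4,7}: no change
Constraint 3 (W + X = U) on D(W)={2,4,5,6,7} D(X)={2,3,5} D(U)={4,7}: W {2,4,5,6,7}->{2,4,5}
So after all 3 constraints: D(X) = {2,3,5}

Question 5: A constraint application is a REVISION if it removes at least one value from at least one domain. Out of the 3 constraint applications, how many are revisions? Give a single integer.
Constraint 1 (X + Y = U) on D(X)={2,3,4,5,6,7} D(Y)={2,4,5} D(U)={2,3,4,7}: X {2,3,4,5,6,7}->{2,3,5}; U {2,3,4,7}->{4,7} => REVISION
Constraint 2 (Y < U) on D(Y)={2,4,5} D(U)={4,7}: no change => not a revision
Constraint 3 (W + X = U) on D(W)={2,4,5,6,7} D(X)={2,3,5} D(U)={4,7}: W {2,4,5,6,7}->{2,4,5} => REVISION
Total revisions = 2

Answer: 2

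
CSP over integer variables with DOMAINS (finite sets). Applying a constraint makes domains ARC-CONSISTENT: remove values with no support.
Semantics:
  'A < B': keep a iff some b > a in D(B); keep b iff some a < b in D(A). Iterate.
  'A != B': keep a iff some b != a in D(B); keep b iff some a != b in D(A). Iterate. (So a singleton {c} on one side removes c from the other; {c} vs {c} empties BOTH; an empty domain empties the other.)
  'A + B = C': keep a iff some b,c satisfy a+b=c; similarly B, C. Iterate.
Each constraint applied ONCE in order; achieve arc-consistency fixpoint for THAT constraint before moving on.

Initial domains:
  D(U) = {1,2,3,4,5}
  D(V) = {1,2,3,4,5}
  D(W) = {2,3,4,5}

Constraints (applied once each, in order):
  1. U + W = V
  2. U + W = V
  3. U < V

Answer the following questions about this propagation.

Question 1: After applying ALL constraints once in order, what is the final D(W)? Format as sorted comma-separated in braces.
Answer: {2,3,4}

Derivation:
Constraint 1 (U + W = V) on D(U)={1,2,3,4,5} D(W)={2,3,4,5} D(V)={1,2,3,4,5}: U {1,2,3,4,5}->{1,2,3}; W {2,3,4,5}->{2,3,4}; V {1,2,3,4,5}->{3,4,5}
Constraint 2 (U + W = V) on D(U)={1,2,3} D(W)={2,3,4} D(V)={3,4,5}: no change
Constraint 3 (U < V) on D(U)={1,2,3} D(V)={3,4,5}: no change
So after all 3 constraints: D(W) = {2,3,4}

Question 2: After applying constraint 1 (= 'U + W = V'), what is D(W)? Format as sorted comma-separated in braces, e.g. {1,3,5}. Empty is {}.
Constraint 1 (U + W = V) on D(U)={1,2,3,4,5} D(W)={2,3,4,5} D(V)={1,2,3,4,5}: U {1,2,3,4,5}->{1,2,3}; W {2,3,4,5}->{2,3,4}; V {1,2,3,4,5}->{3,4,5}
So after constraint 1: D(W) = {2,3,4}

Answer: {2,3,4}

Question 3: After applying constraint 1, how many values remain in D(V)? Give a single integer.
Constraint 1 (U + W = V) on D(U)={1,2,3,4,5} D(W)={2,3,4,5} D(V)={1,2,3,4,5}: U {1,2,3,4,5}->{1,2,3}; W {2,3,4,5}->{2,3,4}; V {1,2,3,4,5}->{3,4,5}
So after constraint 1: D(V)={3,4,5}, size = 3

Answer: 3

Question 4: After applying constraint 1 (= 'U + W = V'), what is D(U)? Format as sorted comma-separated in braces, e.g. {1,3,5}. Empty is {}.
Answer: {1,2,3}

Derivation:
Constraint 1 (U + W = V) on D(U)={1,2,3,4,5} D(W)={2,3,4,5} D(V)={1,2,3,4,5}: U {1,2,3,4,5}->{1,2,3}; W {2,3,4,5}->{2,3,4}; V {1,2,3,4,5}->{3,4,5}
So after constraint 1: D(U) = {1,2,3}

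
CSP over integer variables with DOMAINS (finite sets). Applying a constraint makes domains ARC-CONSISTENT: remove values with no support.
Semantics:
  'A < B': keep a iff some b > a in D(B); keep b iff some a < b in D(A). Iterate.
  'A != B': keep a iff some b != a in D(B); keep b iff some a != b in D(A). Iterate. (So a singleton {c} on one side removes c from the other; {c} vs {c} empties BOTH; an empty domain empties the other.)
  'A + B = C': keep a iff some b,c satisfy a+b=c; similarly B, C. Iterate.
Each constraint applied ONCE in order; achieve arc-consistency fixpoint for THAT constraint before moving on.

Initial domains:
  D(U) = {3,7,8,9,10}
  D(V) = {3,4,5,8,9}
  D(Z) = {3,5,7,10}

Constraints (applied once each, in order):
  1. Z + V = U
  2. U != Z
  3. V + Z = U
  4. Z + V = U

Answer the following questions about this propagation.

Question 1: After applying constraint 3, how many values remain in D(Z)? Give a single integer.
Constraint 1 (Z + V = U) on D(Z)={3,5,7,10} D(V)={3,4,5,8,9} D(U)={3,7,8,9,10}: Z {3,5,7,10}->{3,5,7}; V {3,4,5,8,9}->{3,4,5}; U {3,7,8,9,10}->{7,8,9,10}
Constraint 2 (U != Z) on D(U)={7,8,9,10} D(Z)={3,5,7}: no change
Constraint 3 (V + Z = U) on D(V)={3,4,5} D(Z)={3,5,7} D(U)={7,8,9,10}: no change
So after constraint 3: D(Z)={3,5,7}, size = 3

Answer: 3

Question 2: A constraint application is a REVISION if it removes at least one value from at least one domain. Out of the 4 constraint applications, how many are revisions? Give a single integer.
Constraint 1 (Z + V = U) on D(Z)={3,5,7,10} D(V)={3,4,5,8,9} D(U)={3,7,8,9,10}: Z {3,5,7,10}->{3,5,7}; V {3,4,5,8,9}->{3,4,5}; U {3,7,8,9,10}->{7,8,9,10} => REVISION
Constraint 2 (U != Z) on D(U)={7,8,9,10} D(Z)={3,5,7}: no change => not a revision
Constraint 3 (V + Z = U) on D(V)={3,4,5} D(Z)={3,5,7} D(U)={7,8,9,10}: no change => not a revision
Constraint 4 (Z + V = U) on D(Z)={3,5,7} D(V)={3,4,5} D(U)={7,8,9,10}: no change => not a revision
Total revisions = 1

Answer: 1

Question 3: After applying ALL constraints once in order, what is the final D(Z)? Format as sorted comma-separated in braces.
Constraint 1 (Z + V = U) on D(Z)={3,5,7,10} D(V)={3,4,5,8,9} D(U)={3,7,8,9,10}: Z {3,5,7,10}->{3,5,7}; V {3,4,5,8,9}->{3,4,5}; U {3,7,8,9,10}->{7,8,9,10}
Constraint 2 (U != Z) on D(U)={7,8,9,10} D(Z)={3,5,7}: no change
Constraint 3 (V + Z = U) on D(V)={3,4,5} D(Z)={3,5,7} D(U)={7,8,9,10}: no change
Constraint 4 (Z + V = U) on D(Z)={3,5,7} D(V)={3,4,5} D(U)={7,8,9,10}: no change
So after all 4 constraints: D(Z) = {3,5,7}

Answer: {3,5,7}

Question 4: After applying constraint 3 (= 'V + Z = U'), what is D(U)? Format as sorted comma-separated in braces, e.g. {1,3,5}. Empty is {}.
Answer: {7,8,9,10}

Derivation:
Constraint 1 (Z + V = U) on D(Z)={3,5,7,10} D(V)={3,4,5,8,9} D(U)={3,7,8,9,10}: Z {3,5,7,10}->{3,5,7}; V {3,4,5,8,9}->{3,4,5}; U {3,7,8,9,10}->{7,8,9,10}
Constraint 2 (U != Z) on D(U)={7,8,9,10} D(Z)={3,5,7}: no change
Constraint 3 (V + Z = U) on D(V)={3,4,5} D(Z)={3,5,7} D(U)={7,8,9,10}: no change
So after constraint 3: D(U) = {7,8,9,10}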